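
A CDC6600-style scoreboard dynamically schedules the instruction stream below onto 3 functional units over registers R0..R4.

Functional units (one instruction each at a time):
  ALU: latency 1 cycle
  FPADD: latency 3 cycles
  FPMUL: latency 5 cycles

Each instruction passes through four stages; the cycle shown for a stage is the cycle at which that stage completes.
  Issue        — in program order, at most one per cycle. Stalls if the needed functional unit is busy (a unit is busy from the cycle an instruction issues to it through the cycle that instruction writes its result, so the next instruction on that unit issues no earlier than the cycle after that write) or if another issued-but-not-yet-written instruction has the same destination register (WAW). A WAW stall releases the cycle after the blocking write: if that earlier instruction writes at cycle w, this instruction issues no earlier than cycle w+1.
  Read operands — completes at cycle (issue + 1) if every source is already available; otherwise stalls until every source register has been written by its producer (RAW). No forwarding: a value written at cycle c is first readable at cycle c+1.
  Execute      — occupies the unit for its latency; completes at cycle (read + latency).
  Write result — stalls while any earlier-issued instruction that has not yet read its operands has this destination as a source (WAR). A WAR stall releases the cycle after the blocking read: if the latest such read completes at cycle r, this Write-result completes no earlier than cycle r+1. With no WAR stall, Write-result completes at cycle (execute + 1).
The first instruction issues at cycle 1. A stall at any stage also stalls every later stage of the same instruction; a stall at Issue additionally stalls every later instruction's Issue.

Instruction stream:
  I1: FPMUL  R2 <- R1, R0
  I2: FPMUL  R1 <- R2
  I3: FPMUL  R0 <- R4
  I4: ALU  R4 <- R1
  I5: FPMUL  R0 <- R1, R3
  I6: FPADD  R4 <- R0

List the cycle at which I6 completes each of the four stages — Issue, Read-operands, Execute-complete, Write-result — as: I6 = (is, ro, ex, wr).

I1 -> (1, 2, 7, 8)
I2 -> (9, 10, 15, 16)  // struct: FPMUL busy until I1 writes@8
I3 -> (17, 18, 23, 24)  // struct: FPMUL busy until I2 writes@16
I4 -> (18, 19, 20, 21)
I5 -> (25, 26, 31, 32)  // struct: FPMUL busy until I3 writes@24
I6 -> (26, 33, 36, 37)  // RAW R0: wait I5 write@32

I6 = (26, 33, 36, 37)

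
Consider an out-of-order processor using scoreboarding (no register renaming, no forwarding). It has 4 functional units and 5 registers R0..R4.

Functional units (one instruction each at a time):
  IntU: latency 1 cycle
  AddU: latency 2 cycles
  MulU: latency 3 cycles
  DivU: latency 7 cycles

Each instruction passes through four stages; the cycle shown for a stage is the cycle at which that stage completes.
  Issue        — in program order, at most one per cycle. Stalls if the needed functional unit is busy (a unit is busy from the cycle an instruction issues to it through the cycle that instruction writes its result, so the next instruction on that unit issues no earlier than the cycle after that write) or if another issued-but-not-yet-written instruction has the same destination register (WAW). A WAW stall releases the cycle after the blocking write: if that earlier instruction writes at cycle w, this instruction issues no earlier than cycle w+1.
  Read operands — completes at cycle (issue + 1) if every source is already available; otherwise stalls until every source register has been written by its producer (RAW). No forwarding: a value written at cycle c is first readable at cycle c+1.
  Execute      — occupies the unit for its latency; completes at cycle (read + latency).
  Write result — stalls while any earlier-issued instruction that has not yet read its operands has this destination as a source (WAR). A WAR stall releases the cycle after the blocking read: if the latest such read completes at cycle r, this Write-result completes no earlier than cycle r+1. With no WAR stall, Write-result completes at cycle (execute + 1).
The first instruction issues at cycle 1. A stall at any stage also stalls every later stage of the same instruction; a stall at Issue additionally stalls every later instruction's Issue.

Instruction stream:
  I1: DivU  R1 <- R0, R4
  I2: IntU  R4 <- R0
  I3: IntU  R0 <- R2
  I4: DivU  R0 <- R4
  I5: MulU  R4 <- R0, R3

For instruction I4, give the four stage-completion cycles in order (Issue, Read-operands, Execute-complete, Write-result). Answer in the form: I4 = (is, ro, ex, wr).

1) issue 1, read 2, done 9, write 10
2) issue 2, read 3, done 4, write 5
3) issue 6, read 7, done 8, write 9  <struct: IntU busy until I2 writes@5>
4) issue 11, read 12, done 19, write 20  <struct: DivU busy until I1 writes@10>
5) issue 12, read 21, done 24, write 25  <RAW R0: wait I4 write@20>

I4 = (11, 12, 19, 20)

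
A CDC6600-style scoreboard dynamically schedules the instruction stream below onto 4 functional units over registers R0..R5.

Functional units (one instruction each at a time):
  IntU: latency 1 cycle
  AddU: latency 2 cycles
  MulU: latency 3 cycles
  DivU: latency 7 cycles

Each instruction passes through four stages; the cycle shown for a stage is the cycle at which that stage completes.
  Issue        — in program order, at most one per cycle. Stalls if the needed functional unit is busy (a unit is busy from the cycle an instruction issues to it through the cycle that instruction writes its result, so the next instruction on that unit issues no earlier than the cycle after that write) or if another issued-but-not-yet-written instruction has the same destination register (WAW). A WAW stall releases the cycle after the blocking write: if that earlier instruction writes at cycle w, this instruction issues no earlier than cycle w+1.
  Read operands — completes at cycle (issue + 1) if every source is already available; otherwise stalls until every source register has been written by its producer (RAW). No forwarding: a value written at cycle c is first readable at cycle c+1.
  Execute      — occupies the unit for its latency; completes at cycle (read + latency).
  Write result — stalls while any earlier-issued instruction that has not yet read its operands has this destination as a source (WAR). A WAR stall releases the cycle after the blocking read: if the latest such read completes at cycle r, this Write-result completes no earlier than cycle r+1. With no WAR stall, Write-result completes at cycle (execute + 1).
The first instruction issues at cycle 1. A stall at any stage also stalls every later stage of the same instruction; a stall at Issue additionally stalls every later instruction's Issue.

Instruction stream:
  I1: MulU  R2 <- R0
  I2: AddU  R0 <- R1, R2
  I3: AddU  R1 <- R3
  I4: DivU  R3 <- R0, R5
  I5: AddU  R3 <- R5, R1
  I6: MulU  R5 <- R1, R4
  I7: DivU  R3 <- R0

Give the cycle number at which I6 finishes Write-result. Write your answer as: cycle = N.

I1 -> (1, 2, 5, 6)
I2 -> (2, 7, 9, 10)  // RAW R2: wait I1 write@6
I3 -> (11, 12, 14, 15)  // struct: AddU busy until I2 writes@10
I4 -> (12, 13, 20, 21)
I5 -> (22, 23, 25, 26)  // WAW R3: wait I4 write@21
I6 -> (23, 24, 27, 28)
I7 -> (27, 28, 35, 36)  // WAW R3: wait I5 write@26

cycle = 28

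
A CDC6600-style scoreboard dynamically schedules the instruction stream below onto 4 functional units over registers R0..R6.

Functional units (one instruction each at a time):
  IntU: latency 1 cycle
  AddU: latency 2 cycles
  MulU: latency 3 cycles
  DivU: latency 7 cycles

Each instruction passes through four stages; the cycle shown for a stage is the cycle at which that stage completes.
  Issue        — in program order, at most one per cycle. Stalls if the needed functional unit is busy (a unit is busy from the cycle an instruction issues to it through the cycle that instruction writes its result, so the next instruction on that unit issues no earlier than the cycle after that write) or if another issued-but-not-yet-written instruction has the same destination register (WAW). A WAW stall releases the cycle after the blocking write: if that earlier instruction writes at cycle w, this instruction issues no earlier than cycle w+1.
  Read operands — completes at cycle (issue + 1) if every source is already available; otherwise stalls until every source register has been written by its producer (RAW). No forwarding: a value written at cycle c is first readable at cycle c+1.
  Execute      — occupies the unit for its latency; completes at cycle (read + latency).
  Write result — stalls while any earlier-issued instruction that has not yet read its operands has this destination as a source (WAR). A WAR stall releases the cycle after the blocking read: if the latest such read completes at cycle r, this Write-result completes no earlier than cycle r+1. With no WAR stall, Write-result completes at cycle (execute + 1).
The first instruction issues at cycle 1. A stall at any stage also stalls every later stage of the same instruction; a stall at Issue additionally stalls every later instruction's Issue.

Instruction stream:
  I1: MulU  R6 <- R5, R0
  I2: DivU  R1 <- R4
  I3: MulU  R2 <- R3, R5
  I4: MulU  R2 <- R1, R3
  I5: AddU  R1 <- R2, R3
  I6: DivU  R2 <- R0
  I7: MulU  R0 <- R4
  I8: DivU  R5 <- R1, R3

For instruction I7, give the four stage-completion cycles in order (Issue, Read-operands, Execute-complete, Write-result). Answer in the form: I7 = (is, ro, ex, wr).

I7 = (20, 21, 24, 25)

c1: issue I1 (MulU)
c2: I1 read-ops, issue I2 (DivU)
c3: I2 read-ops
c5: I1 finished on MulU
c6: I1→R6
c7: issue I3 (MulU)
c8: I3 read-ops
c10: I2 finished on DivU
c11: I2→R1, I3 finished on MulU
c12: I3→R2
c13: issue I4 (MulU)
c14: I4 read-ops, issue I5 (AddU)
c17: I4 finished on MulU
c18: I4→R2
c19: I5 read-ops, issue I6 (DivU)
c20: I6 read-ops, issue I7 (MulU)
c21: I5 finished on AddU, I7 read-ops
c22: I5→R1
c24: I7 finished on MulU
c25: I7→R0
c27: I6 finished on DivU
c28: I6→R2
c29: issue I8 (DivU)
c30: I8 read-ops
c37: I8 finished on DivU
c38: I8→R5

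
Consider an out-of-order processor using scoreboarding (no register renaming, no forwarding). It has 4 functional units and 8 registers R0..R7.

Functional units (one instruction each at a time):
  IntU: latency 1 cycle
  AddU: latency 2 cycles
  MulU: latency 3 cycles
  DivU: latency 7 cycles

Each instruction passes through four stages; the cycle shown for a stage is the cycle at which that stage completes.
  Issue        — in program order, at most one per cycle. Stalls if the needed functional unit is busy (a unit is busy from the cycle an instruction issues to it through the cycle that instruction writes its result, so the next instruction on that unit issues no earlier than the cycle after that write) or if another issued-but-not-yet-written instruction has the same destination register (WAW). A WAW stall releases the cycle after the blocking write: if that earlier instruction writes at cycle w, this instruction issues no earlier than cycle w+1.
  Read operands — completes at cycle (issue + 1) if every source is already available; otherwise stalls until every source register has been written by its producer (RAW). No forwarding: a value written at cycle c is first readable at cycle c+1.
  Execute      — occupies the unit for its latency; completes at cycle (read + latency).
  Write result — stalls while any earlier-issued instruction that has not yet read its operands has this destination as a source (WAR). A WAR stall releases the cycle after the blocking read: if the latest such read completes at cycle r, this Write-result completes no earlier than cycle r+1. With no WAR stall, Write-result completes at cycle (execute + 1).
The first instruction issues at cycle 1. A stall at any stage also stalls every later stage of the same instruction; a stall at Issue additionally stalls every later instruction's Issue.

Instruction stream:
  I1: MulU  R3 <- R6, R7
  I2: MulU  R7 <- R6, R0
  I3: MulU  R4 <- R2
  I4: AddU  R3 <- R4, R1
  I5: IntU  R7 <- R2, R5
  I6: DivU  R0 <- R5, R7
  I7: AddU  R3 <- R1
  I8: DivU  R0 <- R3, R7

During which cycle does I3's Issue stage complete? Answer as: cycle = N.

cycle = 13

t=1  I1→MulU
t=2  I1 RO
t=5  I1 EX
t=6  I1 WR R3
t=7  I2→MulU
t=8  I2 RO
t=11  I2 EX
t=12  I2 WR R7
t=13  I3→MulU
t=14  I3 RO | I4→AddU
t=15  I5→IntU
t=16  I5 RO | I6→DivU
t=17  I3 EX | I5 EX
t=18  I3 WR R4 | I5 WR R7
t=19  I4 RO | I6 RO
t=21  I4 EX
t=22  I4 WR R3
t=23  I7→AddU
t=24  I7 RO
t=26  I6 EX | I7 EX
t=27  I6 WR R0 | I7 WR R3
t=28  I8→DivU
t=29  I8 RO
t=36  I8 EX
t=37  I8 WR R0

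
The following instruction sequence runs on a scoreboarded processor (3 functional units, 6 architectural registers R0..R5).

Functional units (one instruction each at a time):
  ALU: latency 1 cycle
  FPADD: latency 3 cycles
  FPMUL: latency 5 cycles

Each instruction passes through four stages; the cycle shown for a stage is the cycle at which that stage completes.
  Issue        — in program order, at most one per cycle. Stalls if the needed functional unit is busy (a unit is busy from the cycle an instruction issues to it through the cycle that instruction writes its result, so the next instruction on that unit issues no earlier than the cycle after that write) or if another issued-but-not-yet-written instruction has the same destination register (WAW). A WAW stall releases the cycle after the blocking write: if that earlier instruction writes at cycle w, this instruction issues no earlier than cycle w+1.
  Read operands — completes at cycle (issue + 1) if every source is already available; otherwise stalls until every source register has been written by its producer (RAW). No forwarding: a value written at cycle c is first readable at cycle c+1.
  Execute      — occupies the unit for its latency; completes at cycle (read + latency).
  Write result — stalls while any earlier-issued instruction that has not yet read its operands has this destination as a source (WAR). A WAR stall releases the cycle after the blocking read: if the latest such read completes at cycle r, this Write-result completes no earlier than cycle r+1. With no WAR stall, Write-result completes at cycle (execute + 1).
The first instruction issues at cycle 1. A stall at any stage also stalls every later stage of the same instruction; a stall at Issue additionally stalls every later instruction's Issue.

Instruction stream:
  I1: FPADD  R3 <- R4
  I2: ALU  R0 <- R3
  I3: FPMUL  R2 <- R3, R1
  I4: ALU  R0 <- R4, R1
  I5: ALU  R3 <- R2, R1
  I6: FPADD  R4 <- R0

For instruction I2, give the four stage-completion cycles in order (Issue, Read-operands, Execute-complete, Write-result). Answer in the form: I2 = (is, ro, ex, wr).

I2 = (2, 7, 8, 9)

I1 -> (1, 2, 5, 6)
I2 -> (2, 7, 8, 9)  // RAW R3: wait I1 write@6
I3 -> (3, 7, 12, 13)  // RAW R3: wait I1 write@6
I4 -> (10, 11, 12, 13)  // struct: ALU busy until I2 writes@9
I5 -> (14, 15, 16, 17)  // struct: ALU busy until I4 writes@13
I6 -> (15, 16, 19, 20)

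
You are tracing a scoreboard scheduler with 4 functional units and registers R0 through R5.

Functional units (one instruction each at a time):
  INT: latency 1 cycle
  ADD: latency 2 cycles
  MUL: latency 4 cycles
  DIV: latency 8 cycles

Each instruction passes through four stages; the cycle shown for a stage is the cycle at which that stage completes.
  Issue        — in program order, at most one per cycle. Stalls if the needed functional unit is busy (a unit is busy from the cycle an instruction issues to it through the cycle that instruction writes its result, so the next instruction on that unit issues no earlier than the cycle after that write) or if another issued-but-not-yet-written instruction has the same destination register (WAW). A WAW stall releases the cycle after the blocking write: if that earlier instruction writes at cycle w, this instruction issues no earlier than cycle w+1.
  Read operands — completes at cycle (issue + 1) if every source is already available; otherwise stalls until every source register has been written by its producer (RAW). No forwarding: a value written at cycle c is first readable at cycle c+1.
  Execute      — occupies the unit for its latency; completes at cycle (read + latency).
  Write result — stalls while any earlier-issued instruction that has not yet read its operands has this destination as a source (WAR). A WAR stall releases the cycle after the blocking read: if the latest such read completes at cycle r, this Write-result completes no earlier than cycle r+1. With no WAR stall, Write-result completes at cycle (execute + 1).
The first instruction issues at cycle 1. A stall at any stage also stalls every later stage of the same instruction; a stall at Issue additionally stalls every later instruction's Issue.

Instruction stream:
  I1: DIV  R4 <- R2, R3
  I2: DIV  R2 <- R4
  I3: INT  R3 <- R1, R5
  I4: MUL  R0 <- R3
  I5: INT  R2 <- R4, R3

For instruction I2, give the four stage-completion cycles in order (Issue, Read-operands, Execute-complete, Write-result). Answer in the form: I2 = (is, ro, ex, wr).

I2 = (12, 13, 21, 22)

1) issue 1, read 2, done 10, write 11
2) issue 12, read 13, done 21, write 22  <struct: DIV busy until I1 writes@11>
3) issue 13, read 14, done 15, write 16
4) issue 14, read 17, done 21, write 22  <RAW R3: wait I3 write@16>
5) issue 23, read 24, done 25, write 26  <WAW R2: wait I2 write@22>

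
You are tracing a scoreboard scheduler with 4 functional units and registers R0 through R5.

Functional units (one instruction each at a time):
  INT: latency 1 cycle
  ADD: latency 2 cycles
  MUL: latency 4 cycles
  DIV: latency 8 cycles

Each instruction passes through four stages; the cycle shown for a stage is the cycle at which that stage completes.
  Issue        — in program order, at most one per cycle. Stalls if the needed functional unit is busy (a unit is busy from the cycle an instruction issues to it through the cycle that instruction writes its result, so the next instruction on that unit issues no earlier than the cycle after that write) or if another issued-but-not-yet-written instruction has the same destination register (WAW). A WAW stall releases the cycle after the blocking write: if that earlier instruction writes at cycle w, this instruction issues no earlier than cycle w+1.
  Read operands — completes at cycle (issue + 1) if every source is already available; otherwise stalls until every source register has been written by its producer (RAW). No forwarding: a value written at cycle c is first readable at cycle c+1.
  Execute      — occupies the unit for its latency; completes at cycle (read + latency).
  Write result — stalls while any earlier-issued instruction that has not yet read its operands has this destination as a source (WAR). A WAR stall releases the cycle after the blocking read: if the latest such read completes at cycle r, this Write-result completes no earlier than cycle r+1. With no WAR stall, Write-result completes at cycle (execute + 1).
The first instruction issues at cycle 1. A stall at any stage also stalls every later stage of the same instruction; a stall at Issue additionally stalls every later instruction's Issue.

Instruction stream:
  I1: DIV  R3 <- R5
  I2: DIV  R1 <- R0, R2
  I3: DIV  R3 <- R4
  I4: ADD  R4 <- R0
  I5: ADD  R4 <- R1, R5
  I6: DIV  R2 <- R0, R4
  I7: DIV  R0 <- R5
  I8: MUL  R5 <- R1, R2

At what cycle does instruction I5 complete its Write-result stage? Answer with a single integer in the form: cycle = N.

cycle = 33

I1 -> (1, 2, 10, 11)
I2 -> (12, 13, 21, 22)  // struct: DIV busy until I1 writes@11
I3 -> (23, 24, 32, 33)  // struct: DIV busy until I2 writes@22
I4 -> (24, 25, 27, 28)
I5 -> (29, 30, 32, 33)  // struct: ADD busy until I4 writes@28
I6 -> (34, 35, 43, 44)  // struct: DIV busy until I3 writes@33
I7 -> (45, 46, 54, 55)  // struct: DIV busy until I6 writes@44
I8 -> (46, 47, 51, 52)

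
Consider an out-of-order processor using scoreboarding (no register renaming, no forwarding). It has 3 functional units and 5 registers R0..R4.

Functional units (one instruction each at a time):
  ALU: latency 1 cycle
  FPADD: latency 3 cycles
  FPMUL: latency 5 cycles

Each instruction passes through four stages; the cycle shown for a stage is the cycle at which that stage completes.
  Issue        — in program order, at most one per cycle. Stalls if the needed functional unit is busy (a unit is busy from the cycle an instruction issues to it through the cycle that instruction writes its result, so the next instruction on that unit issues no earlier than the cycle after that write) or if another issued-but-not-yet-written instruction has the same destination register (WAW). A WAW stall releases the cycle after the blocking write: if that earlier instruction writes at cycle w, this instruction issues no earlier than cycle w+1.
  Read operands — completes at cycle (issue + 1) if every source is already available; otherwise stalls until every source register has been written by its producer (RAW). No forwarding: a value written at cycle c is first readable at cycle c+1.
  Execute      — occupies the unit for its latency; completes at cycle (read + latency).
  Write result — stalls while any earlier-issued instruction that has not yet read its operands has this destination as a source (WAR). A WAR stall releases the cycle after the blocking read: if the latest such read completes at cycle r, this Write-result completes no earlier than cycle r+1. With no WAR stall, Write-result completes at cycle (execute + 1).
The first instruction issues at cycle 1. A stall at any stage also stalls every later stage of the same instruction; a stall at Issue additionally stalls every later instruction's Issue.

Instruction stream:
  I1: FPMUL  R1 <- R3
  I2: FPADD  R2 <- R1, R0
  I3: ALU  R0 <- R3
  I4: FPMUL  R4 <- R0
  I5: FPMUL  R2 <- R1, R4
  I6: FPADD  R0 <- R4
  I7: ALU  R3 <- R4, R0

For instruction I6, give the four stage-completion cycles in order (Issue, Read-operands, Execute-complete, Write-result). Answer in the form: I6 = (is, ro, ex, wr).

1) issue 1, read 2, done 7, write 8
2) issue 2, read 9, done 12, write 13  <RAW R1: wait I1 write@8>
3) issue 3, read 4, done 5, write 10  <WAR R0: wait I2 read@9>
4) issue 9, read 11, done 16, write 17  <struct: FPMUL busy until I1 writes@8 / RAW R0: wait I3 write@10>
5) issue 18, read 19, done 24, write 25  <struct: FPMUL busy until I4 writes@17>
6) issue 19, read 20, done 23, write 24
7) issue 20, read 25, done 26, write 27  <RAW R0: wait I6 write@24>

I6 = (19, 20, 23, 24)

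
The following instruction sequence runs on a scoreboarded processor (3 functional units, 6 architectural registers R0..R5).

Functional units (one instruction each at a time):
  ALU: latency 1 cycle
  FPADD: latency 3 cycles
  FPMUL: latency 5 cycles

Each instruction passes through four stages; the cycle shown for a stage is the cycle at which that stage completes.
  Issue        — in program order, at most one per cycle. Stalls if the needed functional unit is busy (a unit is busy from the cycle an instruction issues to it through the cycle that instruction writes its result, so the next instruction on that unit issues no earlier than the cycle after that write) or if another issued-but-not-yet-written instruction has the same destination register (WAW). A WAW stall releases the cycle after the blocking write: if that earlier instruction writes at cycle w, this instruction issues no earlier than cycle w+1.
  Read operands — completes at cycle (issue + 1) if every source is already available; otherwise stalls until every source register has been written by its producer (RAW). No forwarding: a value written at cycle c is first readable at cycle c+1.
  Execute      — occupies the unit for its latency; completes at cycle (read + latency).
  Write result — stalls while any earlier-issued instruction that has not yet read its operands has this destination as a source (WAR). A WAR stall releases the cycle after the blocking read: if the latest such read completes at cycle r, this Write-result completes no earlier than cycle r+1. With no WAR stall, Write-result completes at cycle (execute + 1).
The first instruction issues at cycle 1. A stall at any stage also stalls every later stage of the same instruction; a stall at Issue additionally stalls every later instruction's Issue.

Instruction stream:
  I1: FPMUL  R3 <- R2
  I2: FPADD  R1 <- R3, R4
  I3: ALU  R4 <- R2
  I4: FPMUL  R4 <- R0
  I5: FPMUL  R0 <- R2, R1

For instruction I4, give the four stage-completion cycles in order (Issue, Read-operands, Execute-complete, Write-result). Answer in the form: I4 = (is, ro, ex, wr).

I4 = (11, 12, 17, 18)

[1] I1 dispatched to FPMUL
[2] I1 operands ready | I2 dispatched to FPADD
[3] I3 dispatched to ALU
[4] I3 operands ready
[5] I3 complete
[7] I1 complete
[8] R3←I1
[9] I2 operands ready
[10] R4←I3
[11] I4 dispatched to FPMUL
[12] I2 complete | I4 operands ready
[13] R1←I2
[17] I4 complete
[18] R4←I4
[19] I5 dispatched to FPMUL
[20] I5 operands ready
[25] I5 complete
[26] R0←I5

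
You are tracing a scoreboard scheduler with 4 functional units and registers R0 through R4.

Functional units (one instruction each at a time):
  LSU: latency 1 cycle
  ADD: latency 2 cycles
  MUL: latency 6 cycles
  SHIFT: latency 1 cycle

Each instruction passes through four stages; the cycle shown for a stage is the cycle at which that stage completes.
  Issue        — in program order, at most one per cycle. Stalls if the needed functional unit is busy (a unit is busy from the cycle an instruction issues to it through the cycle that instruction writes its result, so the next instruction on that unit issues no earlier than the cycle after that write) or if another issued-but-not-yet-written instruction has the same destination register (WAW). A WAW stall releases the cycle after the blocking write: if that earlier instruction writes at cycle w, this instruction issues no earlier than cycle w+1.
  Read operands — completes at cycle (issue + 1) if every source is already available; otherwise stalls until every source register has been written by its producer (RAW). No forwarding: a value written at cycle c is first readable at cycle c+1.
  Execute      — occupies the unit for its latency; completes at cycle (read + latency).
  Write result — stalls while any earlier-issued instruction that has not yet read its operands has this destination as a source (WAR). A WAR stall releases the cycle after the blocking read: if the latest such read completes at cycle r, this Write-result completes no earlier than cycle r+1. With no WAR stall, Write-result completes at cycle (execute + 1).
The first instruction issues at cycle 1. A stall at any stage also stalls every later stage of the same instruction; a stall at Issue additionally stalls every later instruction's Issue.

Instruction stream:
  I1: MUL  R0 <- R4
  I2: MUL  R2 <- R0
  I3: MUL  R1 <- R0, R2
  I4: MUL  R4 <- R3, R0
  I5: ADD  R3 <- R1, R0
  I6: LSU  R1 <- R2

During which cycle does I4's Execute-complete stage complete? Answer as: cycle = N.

I1  is:1  ro:2  ex:8  wr:9
I2  is:10  ro:11  ex:17  wr:18  — struct: MUL busy until I1 writes@9
I3  is:19  ro:20  ex:26  wr:27  — struct: MUL busy until I2 writes@18
I4  is:28  ro:29  ex:35  wr:36  — struct: MUL busy until I3 writes@27
I5  is:29  ro:30  ex:32  wr:33
I6  is:30  ro:31  ex:32  wr:33

cycle = 35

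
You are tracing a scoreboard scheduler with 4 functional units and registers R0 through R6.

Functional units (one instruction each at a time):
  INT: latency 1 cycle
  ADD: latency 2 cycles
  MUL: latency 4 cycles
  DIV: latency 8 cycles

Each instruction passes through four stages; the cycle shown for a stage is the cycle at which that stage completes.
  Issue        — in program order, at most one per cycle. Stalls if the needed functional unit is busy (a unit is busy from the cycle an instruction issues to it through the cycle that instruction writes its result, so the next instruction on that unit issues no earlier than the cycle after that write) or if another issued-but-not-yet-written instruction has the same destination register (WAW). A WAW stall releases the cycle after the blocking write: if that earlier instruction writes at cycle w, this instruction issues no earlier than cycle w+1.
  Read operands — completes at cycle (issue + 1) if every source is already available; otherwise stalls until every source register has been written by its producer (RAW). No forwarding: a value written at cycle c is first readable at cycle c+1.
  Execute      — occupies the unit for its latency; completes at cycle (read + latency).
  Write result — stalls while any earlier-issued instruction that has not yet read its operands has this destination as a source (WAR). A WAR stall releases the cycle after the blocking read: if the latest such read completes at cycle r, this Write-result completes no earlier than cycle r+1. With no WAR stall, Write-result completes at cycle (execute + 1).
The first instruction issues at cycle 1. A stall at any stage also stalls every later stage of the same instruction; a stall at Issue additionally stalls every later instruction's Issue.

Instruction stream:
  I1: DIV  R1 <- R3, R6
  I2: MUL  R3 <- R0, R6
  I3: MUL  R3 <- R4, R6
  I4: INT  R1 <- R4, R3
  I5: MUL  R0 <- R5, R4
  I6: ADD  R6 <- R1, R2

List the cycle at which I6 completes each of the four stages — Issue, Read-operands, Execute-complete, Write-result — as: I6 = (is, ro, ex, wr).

I6 = (17, 19, 21, 22)

I1  is:1  ro:2  ex:10  wr:11
I2  is:2  ro:3  ex:7  wr:8
I3  is:9  ro:10  ex:14  wr:15  — struct: MUL busy until I2 writes@8
I4  is:12  ro:16  ex:17  wr:18  — WAW R1: wait I1 write@11, RAW R3: wait I3 write@15
I5  is:16  ro:17  ex:21  wr:22  — struct: MUL busy until I3 writes@15
I6  is:17  ro:19  ex:21  wr:22  — RAW R1: wait I4 write@18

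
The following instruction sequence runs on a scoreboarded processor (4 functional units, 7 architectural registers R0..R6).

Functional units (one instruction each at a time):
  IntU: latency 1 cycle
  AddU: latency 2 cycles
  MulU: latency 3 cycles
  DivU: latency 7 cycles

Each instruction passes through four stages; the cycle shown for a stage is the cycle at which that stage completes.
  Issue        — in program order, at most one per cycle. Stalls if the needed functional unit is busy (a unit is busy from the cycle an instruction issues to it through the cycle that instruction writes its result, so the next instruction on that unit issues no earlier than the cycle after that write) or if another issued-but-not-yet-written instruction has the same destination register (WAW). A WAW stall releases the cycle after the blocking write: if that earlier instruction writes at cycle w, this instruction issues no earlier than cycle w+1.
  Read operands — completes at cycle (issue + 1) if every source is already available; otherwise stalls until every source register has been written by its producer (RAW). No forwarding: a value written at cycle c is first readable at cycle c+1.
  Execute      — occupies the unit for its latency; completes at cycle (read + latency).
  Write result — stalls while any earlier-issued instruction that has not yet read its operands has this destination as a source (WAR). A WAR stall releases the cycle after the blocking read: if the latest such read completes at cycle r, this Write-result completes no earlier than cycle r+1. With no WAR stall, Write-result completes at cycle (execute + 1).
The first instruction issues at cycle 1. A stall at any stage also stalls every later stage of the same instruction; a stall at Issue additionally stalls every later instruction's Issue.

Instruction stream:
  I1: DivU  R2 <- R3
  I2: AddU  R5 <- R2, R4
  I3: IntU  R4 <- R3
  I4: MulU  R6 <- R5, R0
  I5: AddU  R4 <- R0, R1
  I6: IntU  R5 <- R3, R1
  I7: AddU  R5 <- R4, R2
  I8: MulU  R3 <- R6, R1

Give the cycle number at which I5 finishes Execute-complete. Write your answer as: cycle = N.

cycle = 18

1) issue 1, read 2, done 9, write 10
2) issue 2, read 11, done 13, write 14  <RAW R2: wait I1 write@10>
3) issue 3, read 4, done 5, write 12  <WAR R4: wait I2 read@11>
4) issue 4, read 15, done 18, write 19  <RAW R5: wait I2 write@14>
5) issue 15, read 16, done 18, write 19  <struct: AddU busy until I2 writes@14>
6) issue 16, read 17, done 18, write 19
7) issue 20, read 21, done 23, write 24  <WAW R5: wait I6 write@19>
8) issue 21, read 22, done 25, write 26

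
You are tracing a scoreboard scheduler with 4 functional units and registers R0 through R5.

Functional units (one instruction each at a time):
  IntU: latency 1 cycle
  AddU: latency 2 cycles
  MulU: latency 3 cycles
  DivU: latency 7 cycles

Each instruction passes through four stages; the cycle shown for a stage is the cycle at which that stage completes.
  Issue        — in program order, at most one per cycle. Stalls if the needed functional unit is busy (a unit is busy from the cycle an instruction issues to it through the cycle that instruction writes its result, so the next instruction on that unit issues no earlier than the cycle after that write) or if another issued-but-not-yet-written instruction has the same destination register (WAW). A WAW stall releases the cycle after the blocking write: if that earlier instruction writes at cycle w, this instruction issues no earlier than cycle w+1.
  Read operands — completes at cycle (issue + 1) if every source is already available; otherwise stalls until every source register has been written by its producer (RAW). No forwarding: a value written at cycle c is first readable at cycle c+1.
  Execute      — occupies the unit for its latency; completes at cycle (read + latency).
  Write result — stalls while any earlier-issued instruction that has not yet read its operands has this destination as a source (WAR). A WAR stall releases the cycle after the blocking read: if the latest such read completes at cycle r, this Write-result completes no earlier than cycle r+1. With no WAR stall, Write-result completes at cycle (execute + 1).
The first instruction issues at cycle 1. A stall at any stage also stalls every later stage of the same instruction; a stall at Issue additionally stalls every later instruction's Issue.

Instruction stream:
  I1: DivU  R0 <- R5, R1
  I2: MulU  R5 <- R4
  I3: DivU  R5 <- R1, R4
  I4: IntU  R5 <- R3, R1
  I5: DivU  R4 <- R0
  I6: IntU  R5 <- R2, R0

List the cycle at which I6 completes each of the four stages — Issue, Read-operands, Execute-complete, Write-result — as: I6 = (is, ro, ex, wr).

t=1  I1 issues→DivU
t=2  I1 reads | I2 issues→MulU
t=3  I2 reads
t=6  I2 exec-done
t=7  I2 writes R5
t=9  I1 exec-done
t=10  I1 writes R0
t=11  I3 issues→DivU
t=12  I3 reads
t=19  I3 exec-done
t=20  I3 writes R5
t=21  I4 issues→IntU
t=22  I4 reads | I5 issues→DivU
t=23  I4 exec-done | I5 reads
t=24  I4 writes R5
t=25  I6 issues→IntU
t=26  I6 reads
t=27  I6 exec-done
t=28  I6 writes R5
t=30  I5 exec-done
t=31  I5 writes R4

I6 = (25, 26, 27, 28)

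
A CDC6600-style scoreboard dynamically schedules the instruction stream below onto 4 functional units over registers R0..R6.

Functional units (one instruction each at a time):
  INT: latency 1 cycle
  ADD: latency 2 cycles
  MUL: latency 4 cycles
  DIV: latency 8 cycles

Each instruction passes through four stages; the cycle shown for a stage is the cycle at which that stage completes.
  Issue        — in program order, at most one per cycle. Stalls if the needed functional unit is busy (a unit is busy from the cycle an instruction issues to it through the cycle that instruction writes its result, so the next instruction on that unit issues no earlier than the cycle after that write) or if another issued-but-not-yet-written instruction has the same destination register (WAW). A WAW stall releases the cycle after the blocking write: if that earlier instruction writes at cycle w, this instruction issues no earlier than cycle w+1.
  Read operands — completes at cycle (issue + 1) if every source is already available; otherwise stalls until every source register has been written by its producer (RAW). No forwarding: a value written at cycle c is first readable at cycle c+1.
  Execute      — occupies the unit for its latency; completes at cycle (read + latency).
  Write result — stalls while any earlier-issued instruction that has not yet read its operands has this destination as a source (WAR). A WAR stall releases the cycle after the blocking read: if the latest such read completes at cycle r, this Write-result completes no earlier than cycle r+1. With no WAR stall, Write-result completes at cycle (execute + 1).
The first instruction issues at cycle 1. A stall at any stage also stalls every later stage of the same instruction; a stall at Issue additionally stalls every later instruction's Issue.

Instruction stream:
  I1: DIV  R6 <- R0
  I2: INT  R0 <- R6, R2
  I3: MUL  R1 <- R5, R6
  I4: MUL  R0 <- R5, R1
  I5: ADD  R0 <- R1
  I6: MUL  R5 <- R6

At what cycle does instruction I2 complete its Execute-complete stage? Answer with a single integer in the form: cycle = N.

[1] I1→DIV
[2] I1 RO | I2→INT
[3] I3→MUL
[10] I1 EX
[11] I1 WR R6
[12] I2 RO | I3 RO
[13] I2 EX
[14] I2 WR R0
[16] I3 EX
[17] I3 WR R1
[18] I4→MUL
[19] I4 RO
[23] I4 EX
[24] I4 WR R0
[25] I5→ADD
[26] I5 RO | I6→MUL
[27] I6 RO
[28] I5 EX
[29] I5 WR R0
[31] I6 EX
[32] I6 WR R5

cycle = 13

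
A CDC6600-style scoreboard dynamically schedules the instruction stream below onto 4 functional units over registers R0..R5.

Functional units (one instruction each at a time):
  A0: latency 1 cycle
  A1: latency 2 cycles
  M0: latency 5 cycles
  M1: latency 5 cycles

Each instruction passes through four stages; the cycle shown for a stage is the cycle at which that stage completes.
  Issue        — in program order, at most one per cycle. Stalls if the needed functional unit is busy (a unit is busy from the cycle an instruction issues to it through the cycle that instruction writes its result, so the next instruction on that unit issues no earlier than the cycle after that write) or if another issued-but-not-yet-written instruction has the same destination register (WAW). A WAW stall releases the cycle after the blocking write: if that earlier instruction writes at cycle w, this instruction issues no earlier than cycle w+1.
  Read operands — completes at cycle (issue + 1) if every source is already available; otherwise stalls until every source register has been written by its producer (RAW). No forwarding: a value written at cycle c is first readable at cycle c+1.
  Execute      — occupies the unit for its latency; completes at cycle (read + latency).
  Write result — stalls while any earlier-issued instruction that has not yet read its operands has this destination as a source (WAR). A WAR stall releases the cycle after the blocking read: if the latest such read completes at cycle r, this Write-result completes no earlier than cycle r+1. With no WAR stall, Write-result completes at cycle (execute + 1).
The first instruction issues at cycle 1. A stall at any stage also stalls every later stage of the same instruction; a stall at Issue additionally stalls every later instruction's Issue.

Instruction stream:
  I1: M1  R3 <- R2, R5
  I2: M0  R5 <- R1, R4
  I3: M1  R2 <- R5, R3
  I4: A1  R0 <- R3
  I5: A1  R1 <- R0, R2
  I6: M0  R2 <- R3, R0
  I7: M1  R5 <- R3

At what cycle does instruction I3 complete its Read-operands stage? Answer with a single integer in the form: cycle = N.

I1 -> (1, 2, 7, 8)
I2 -> (2, 3, 8, 9)
I3 -> (9, 10, 15, 16)  // struct: M1 busy until I1 writes@8
I4 -> (10, 11, 13, 14)
I5 -> (15, 17, 19, 20)  // struct: A1 busy until I4 writes@14, RAW R2: wait I3 write@16
I6 -> (17, 18, 23, 24)  // WAW R2: wait I3 write@16
I7 -> (18, 19, 24, 25)

cycle = 10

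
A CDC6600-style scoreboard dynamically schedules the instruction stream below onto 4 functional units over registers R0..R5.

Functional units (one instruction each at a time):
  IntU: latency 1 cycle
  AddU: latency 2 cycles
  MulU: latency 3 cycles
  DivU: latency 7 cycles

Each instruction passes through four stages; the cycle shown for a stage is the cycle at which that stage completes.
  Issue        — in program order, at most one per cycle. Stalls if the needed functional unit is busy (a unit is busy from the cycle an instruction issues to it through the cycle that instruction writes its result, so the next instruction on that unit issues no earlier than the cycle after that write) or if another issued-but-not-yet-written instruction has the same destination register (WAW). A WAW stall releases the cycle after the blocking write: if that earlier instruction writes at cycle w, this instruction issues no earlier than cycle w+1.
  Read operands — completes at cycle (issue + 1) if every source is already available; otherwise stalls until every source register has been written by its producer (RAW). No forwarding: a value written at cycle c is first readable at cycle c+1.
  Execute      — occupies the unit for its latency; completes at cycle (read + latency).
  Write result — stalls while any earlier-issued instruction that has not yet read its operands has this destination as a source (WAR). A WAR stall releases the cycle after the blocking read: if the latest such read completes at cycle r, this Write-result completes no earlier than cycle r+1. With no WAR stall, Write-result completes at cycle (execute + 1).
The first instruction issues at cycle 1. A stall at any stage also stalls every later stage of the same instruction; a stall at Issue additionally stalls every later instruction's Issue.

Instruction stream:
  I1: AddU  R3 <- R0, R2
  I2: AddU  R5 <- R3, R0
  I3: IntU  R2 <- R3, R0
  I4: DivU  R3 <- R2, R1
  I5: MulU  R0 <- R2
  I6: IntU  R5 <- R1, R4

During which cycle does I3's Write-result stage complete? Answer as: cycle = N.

I1 -> (1, 2, 4, 5)
I2 -> (6, 7, 9, 10)  // struct: AddU busy until I1 writes@5
I3 -> (7, 8, 9, 10)
I4 -> (8, 11, 18, 19)  // RAW R2: wait I3 write@10
I5 -> (9, 11, 14, 15)  // RAW R2: wait I3 write@10
I6 -> (11, 12, 13, 14)  // struct: IntU busy until I3 writes@10

cycle = 10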